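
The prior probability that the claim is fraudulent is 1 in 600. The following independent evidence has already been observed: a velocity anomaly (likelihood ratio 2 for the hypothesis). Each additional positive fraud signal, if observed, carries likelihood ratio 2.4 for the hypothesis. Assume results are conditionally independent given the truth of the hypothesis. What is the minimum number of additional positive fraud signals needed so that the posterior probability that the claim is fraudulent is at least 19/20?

10

Prior odds = (1/600)/(599/600) = 1/599.
Bayes factor of the evidence already in hand = 2.
Odds after that evidence = (1/599) × 2 = 2/599.
Target odds = 0.95/0.05 = 19.
Need 2.4ⁿ ≥ 19 ÷ (2/599) = 5690.5.
2.4⁹ ≈2641.81 falls short of 5690.5 but 2.4¹⁰ ≈6340.34 reaches it, so n = 10.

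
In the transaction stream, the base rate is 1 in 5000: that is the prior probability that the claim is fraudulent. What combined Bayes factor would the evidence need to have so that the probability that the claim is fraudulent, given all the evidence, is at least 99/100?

Prior odds = 0.0002/0.9998 = 1/4999.
Target odds = 0.99/0.01 = 99.
Required Bayes factor = 99 ÷ (1/4999) = 494901.

494901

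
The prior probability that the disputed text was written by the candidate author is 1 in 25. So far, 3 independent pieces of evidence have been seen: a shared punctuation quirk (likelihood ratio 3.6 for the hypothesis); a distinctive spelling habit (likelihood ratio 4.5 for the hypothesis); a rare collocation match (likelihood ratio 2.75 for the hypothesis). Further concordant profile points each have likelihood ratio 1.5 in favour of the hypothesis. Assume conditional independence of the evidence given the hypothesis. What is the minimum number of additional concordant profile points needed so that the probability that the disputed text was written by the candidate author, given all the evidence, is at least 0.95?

Prior odds = 0.04/0.96 = 1/24.
Combined Bayes factor of the evidence already in hand = 3.6 × 4.5 × 2.75 = 44.55.
Odds after that evidence = (1/24) × 44.55 = 1.85625.
Target odds = 0.95/0.05 = 19.
Need 1.5ⁿ ≥ 19 ÷ 1.85625 = 3040/297.
1.5⁵ = 7.59375 falls short of 3040/297 but 1.5⁶ = 11.390625 reaches it, so n = 6.

6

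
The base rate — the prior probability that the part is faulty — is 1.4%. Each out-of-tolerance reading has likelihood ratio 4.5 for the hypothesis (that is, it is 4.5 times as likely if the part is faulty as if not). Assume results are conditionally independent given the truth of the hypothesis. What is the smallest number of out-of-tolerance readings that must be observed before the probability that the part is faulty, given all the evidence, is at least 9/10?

Prior odds = 0.014/0.986 = 7/493.
Likelihood ratio per out-of-tolerance reading = 4.5.
Target posterior odds = 0.9/0.1 = 9.
Need (7/493) × 4.5ⁿ ≥ 9, i.e. 4.5ⁿ ≥ 4437/7.
4.5⁴ = 410.0625 falls short of 4437/7 but 4.5⁵ = 1845.28125 reaches it, so n = 5.

5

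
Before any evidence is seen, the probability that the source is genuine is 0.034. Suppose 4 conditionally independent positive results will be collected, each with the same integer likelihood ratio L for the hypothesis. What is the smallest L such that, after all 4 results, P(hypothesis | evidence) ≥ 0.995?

9

Prior odds = 0.034/0.966 = 17/483.
Target odds = 0.995/0.005 = 199.
Need L⁴ ≥ 199 ÷ (17/483) = 96117/17.
8⁴ = 4096 < 96117/17 ≤ 6561 = 9⁴, so L = 9.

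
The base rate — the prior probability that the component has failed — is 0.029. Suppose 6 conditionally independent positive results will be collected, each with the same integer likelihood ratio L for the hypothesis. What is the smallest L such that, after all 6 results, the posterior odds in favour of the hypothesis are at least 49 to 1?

Prior odds = 0.029/0.971 = 29/971.
Target odds = 49.
Need L⁶ ≥ 49 ÷ (29/971) = 47579/29.
3⁶ = 729 < 47579/29 ≤ 4096 = 4⁶, so L = 4.

4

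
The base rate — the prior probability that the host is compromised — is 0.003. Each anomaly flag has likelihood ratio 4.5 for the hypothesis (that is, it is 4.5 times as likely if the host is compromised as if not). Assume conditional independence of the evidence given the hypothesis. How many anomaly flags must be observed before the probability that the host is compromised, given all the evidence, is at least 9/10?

Prior odds = 0.003/0.997 = 3/997.
Likelihood ratio per anomaly flag = 4.5.
Target posterior odds = 0.9/0.1 = 9.
Require 4.5ⁿ ≥ 9 ÷ (3/997) = 2991.
4.5⁵ = 1845.28125 falls short of 2991 but 4.5⁶ = 8303.765625 reaches it, so n = 6.

6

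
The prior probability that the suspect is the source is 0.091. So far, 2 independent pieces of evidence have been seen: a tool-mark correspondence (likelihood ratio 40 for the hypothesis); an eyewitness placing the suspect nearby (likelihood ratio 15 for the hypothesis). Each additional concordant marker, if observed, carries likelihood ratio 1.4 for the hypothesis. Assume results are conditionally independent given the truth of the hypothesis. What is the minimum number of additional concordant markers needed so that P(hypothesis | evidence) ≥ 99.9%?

9

Prior odds = 0.091/0.909 = 91/909.
Combined Bayes factor of the evidence already in hand = 40 × 15 = 600.
Odds after that evidence = (91/909) × 600 = 18200/303.
Target odds = 0.999/0.001 = 999.
Need 1.4ⁿ ≥ 999 ÷ (18200/303) = 302697/18200.
1.4⁸ = 5764801/390625 falls short of 302697/18200 but 1.4⁹ = 40353607/1953125 reaches it, so n = 9.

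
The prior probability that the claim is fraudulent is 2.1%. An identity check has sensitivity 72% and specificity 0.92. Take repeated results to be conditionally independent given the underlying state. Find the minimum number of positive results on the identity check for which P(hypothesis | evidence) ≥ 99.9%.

5

Prior odds: 0.021 ÷ 0.979 = 21/979.
False-positive rate = 1 − 0.92 = 0.08; likelihood ratio of a positive = 0.72/0.08 = 9.
Target posterior odds = 0.999/0.001 = 999.
Require 9ⁿ ≥ 999 ÷ (21/979) = 326007/7.
9⁴ = 6561 falls short of 326007/7 but 9⁵ = 59049 reaches it, so n = 5.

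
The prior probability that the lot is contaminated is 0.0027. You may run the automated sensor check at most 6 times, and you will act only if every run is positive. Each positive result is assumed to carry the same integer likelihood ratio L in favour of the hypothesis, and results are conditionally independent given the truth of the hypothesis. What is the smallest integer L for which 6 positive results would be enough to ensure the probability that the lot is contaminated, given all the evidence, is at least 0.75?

4

Prior odds = 0.0027/0.9973 = 27/9973.
Target odds = 0.75/0.25 = 3.
Need L⁶ ≥ 3 ÷ (27/9973) = 9973/9.
3⁶ = 729 < 9973/9 ≤ 4096 = 4⁶, so L = 4.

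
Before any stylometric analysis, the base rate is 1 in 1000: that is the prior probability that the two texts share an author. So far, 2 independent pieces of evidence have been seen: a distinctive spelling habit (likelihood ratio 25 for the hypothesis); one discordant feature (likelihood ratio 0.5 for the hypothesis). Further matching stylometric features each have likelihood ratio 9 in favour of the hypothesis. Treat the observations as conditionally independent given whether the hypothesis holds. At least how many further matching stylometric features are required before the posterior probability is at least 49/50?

4

Prior odds = 0.001/0.999 = 1/999.
Combined Bayes factor of the evidence already in hand = 25 × 0.5 = 12.5.
Odds after that evidence = (1/999) × 12.5 = 25/1998.
Target odds = 0.98/0.02 = 49.
Need 9ⁿ ≥ 49 ÷ (25/1998) = 3916.08.
9³ = 729 falls short of 3916.08 but 9⁴ = 6561 reaches it, so n = 4.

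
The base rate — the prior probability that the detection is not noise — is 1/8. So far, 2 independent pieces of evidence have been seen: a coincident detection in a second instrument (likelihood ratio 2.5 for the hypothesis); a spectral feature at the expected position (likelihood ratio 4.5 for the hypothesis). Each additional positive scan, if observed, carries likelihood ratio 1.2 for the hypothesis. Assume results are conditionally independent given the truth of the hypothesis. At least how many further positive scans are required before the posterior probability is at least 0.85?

7

Prior odds = 0.125/0.875 = 1/7.
Combined Bayes factor of the evidence already in hand = 2.5 × 4.5 = 11.25.
Odds after that evidence = (1/7) × 11.25 = 45/28.
Target odds = 0.85/0.15 = 17/3.
Need 1.2ⁿ ≥ 17/3 ÷ (45/28) = 476/135.
1.2⁶ = 46656/15625 falls short of 476/135 but 1.2⁷ = 279936/78125 reaches it, so n = 7.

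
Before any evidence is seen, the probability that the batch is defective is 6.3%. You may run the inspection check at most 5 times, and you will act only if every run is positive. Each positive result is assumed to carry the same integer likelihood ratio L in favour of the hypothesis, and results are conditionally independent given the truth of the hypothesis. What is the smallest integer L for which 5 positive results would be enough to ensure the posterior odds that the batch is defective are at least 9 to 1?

3

Prior odds = 0.063/0.937 = 63/937.
Target odds = 9.
Need L⁵ ≥ 9 ÷ (63/937) = 937/7.
2⁵ = 32 < 937/7 ≤ 243 = 3⁵, so L = 3.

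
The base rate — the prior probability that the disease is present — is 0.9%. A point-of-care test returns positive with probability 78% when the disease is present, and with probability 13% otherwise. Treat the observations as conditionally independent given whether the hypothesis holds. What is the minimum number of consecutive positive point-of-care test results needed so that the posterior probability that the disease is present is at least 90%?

4

Prior odds = 0.009/0.991 = 9/991.
Likelihood ratio of a positive result = 0.78/0.13 = 6.
Target odds: 0.9 ÷ 0.1 = 9.
Need (9/991) × 6ⁿ ≥ 9, i.e. 6ⁿ ≥ 991.
6³ = 216 falls short of 991 but 6⁴ = 1296 reaches it, so n = 4.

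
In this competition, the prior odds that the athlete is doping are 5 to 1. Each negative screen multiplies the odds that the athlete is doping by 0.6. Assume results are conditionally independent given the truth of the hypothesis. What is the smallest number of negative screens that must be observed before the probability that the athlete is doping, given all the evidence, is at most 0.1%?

Prior odds = 5.
Likelihood ratio per negative screen = 0.6.
Target posterior odds = 0.001/0.999 = 1/999.
Need 5 × 0.6ⁿ ≤ 1/999, i.e. 0.6ⁿ ≤ 1/4995.
0.6¹⁶ ≈0.000282111 is still above 1/4995 but 0.6¹⁷ ≈0.000169267 is at or below it, so n = 17.

17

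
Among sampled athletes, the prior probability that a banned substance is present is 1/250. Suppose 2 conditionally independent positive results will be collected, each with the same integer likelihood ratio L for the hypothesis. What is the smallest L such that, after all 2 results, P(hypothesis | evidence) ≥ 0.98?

Prior odds = 0.004/0.996 = 1/249.
Target odds = 0.98/0.02 = 49.
Need L² ≥ 49 ÷ (1/249) = 12201.
110² = 12100 < 12201 ≤ 12321 = 111², so L = 111.

111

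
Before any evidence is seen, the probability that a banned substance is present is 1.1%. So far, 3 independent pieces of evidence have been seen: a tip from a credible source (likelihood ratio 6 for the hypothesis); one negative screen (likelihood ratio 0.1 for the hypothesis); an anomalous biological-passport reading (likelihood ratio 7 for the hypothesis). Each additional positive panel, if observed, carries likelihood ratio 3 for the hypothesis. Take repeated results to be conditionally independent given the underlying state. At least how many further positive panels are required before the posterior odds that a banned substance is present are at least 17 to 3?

Prior odds = 0.011/0.989 = 11/989.
Combined Bayes factor of the evidence already in hand = 6 × 0.1 × 7 = 4.2.
Odds after that evidence = (11/989) × 4.2 = 231/4945.
Target odds = 17/3.
Need 3ⁿ ≥ 17/3 ÷ (231/4945) = 84065/693.
3⁴ = 81 falls short of 84065/693 but 3⁵ = 243 reaches it, so n = 5.

5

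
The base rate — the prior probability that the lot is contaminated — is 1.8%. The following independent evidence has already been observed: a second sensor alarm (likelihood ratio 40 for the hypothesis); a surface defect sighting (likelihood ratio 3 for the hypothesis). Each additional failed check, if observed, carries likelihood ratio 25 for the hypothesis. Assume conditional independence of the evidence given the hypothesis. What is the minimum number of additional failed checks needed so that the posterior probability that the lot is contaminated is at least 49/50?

1

Prior odds = 0.018/0.982 = 9/491.
Combined Bayes factor of the evidence already in hand = 40 × 3 = 120.
Odds after that evidence = (9/491) × 120 = 1080/491.
Target odds = 0.98/0.02 = 49.
Need 25ⁿ ≥ 49 ÷ (1080/491) = 24059/1080.
25¹ = 25, which meets the required 24059/1080; so n = 1.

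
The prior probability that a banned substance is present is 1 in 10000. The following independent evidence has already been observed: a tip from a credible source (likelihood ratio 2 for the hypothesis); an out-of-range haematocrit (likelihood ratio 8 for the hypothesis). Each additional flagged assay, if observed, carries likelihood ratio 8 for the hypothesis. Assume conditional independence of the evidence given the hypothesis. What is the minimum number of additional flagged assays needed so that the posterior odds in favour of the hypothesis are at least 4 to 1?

Prior odds = 0.0001/0.9999 = 1/9999.
Combined Bayes factor of the evidence already in hand = 2 × 8 = 16.
Odds after that evidence = (1/9999) × 16 = 16/9999.
Target odds = 4.
Need 8ⁿ ≥ 4 ÷ (16/9999) = 2499.75.
8³ = 512 falls short of 2499.75 but 8⁴ = 4096 reaches it, so n = 4.

4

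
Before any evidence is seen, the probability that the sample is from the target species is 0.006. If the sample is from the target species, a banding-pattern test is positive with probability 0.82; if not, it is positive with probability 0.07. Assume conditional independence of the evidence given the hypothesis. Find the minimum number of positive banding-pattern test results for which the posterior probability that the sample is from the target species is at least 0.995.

5

Prior odds = 0.006/0.994 = 3/497.
Likelihood ratio of a positive = 0.82/0.07 = 82/7.
Target odds: 0.995 ÷ 0.005 = 199.
Require (82/7)ⁿ ≥ 199 ÷ (3/497) = 98903/3.
(82/7)⁴ = 45212176/2401 falls short of 98903/3 but (82/7)⁵ ≈220587 reaches it, so n = 5.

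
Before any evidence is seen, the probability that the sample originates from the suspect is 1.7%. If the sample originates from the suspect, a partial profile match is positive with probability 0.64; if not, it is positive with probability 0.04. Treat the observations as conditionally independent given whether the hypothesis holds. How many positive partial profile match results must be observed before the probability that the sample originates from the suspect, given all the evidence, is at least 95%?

3

Prior odds: 0.017 ÷ 0.983 = 17/983.
Likelihood ratio of a positive = 0.64/0.04 = 16.
Target posterior odds = 0.95/0.05 = 19.
Need (17/983) × 16ⁿ ≥ 19, i.e. 16ⁿ ≥ 18677/17.
16² = 256 falls short of 18677/17 but 16³ = 4096 reaches it, so n = 3.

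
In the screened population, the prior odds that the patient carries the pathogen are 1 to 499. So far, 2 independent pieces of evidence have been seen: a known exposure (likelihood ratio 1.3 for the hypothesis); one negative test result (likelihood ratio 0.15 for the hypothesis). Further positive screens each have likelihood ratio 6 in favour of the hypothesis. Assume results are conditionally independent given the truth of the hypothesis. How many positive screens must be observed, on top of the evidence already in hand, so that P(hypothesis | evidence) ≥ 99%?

Prior odds = 1/499.
Combined Bayes factor of the evidence already in hand = 1.3 × 0.15 = 0.195.
Odds after that evidence = (1/499) × 0.195 = 39/99800.
Target odds = 0.99/0.01 = 99.
Need 6ⁿ ≥ 99 ÷ (39/99800) = 3293400/13.
6⁶ = 46656 falls short of 3293400/13 but 6⁷ = 279936 reaches it, so n = 7.

7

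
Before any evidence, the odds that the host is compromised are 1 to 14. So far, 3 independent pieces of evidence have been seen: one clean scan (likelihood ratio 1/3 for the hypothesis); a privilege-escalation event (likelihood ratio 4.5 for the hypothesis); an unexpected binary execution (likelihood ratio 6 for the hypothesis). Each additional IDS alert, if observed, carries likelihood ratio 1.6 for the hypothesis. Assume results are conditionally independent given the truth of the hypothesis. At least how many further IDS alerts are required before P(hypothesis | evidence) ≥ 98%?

Prior odds = 1/14.
Combined Bayes factor of the evidence already in hand = (1/3) × 4.5 × 6 = 9.
Odds after that evidence = (1/14) × 9 = 9/14.
Target odds = 0.98/0.02 = 49.
Need 1.6ⁿ ≥ 49 ÷ (9/14) = 686/9.
1.6⁹ = 134217728/1953125 falls short of 686/9 but 1.6¹⁰ ≈109.951 reaches it, so n = 10.

10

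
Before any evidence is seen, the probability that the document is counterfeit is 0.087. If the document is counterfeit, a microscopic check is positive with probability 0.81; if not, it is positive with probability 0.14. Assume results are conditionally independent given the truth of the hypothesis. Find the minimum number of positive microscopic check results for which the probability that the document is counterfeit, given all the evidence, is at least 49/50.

Prior odds = 0.087/0.913 = 87/913.
Likelihood ratio of a positive = 0.81/0.14 = 81/14.
Target posterior odds = 0.98/0.02 = 49.
Need (87/913) × (81/14)ⁿ ≥ 49, i.e. (81/14)ⁿ ≥ 44737/87.
(81/14)³ = 531441/2744 falls short of 44737/87 but (81/14)⁴ = 43046721/38416 reaches it, so n = 4.

4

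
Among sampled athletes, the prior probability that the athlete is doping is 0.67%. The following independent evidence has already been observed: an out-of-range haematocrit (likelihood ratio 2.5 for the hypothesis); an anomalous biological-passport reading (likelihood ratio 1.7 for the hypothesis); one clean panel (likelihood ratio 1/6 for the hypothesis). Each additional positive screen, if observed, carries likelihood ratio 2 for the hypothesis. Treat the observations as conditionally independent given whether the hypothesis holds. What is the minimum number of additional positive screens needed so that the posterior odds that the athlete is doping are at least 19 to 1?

12

Prior odds = 0.0067/0.9933 = 67/9933.
Combined Bayes factor of the evidence already in hand = 2.5 × 1.7 × (1/6) = 17/24.
Odds after that evidence = (67/9933) × 17/24 = 1139/238392.
Target odds = 19.
Need 2ⁿ ≥ 19 ÷ (1139/238392) = 4529448/1139.
2¹¹ = 2048 falls short of 4529448/1139 but 2¹² = 4096 reaches it, so n = 12.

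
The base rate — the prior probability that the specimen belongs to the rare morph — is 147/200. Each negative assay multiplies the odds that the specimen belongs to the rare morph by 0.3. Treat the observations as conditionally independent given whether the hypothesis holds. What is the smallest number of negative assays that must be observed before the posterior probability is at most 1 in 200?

Prior odds = 0.735/0.265 = 147/53.
Likelihood ratio per negative assay = 0.3.
Target posterior odds = 0.005/0.995 = 1/199.
Need (147/53) × 0.3ⁿ ≤ 1/199, i.e. 0.3ⁿ ≤ 53/29253.
0.3⁵ = 243/100000 is still above 53/29253 but 0.3⁶ = 729/1000000 is at or below it, so n = 6.

6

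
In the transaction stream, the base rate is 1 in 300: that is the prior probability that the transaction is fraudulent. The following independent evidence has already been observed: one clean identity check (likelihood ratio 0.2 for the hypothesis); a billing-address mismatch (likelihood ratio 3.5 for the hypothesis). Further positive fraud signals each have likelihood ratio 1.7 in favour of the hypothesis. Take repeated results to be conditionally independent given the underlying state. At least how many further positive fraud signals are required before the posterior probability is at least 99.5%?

22

Prior odds = (1/300)/(299/300) = 1/299.
Combined Bayes factor of the evidence already in hand = 0.2 × 3.5 = 0.7.
Odds after that evidence = (1/299) × 0.7 = 7/2990.
Target odds = 0.995/0.005 = 199.
Need 1.7ⁿ ≥ 199 ÷ (7/2990) = 595010/7.
1.7²¹ ≈69091.9 falls short of 595010/7 but 1.7²² ≈117456 reaches it, so n = 22.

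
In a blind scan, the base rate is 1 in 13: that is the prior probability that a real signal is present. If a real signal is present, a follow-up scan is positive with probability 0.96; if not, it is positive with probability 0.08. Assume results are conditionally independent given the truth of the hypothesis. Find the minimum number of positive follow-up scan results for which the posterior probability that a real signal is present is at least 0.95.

Prior odds = (1/13)/(12/13) = 1/12.
Likelihood ratio of a positive = 0.96/0.08 = 12.
Target odds: 0.95 ÷ 0.05 = 19.
Require 12ⁿ ≥ 19 ÷ (1/12) = 228.
12² = 144 falls short of 228 but 12³ = 1728 reaches it, so n = 3.

3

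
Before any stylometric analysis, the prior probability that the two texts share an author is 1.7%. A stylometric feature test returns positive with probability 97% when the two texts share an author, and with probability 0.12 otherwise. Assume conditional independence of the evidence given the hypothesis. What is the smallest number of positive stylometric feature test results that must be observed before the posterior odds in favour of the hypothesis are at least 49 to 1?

Prior odds: 0.017 ÷ 0.983 = 17/983.
Likelihood ratio of a positive result = 0.97/0.12 = 97/12.
Target odds = 49.
Need (17/983) × (97/12)ⁿ ≥ 49, i.e. (97/12)ⁿ ≥ 48167/17.
(97/12)³ = 912673/1728 falls short of 48167/17 but (97/12)⁴ = 88529281/20736 reaches it, so n = 4.

4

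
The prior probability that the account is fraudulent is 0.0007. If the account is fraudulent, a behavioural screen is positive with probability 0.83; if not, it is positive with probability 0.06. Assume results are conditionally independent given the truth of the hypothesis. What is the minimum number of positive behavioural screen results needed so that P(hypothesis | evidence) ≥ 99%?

Prior odds: 0.0007 ÷ 0.9993 = 7/9993.
Likelihood ratio of a positive = 0.83/0.06 = 83/6.
Target posterior odds = 0.99/0.01 = 99.
Require (83/6)ⁿ ≥ 99 ÷ (7/9993) = 989307/7.
(83/6)⁴ = 47458321/1296 falls short of 989307/7 but (83/6)⁵ ≈506564 reaches it, so n = 5.

5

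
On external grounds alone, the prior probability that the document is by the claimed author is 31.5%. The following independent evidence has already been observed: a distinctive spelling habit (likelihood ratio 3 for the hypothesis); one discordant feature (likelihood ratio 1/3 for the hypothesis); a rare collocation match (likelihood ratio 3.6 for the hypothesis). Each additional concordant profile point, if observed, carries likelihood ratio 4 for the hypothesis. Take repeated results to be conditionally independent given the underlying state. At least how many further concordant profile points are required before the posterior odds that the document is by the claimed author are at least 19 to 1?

Prior odds = 0.315/0.685 = 63/137.
Combined Bayes factor of the evidence already in hand = 3 × (1/3) × 3.6 = 3.6.
Odds after that evidence = (63/137) × 3.6 = 1134/685.
Target odds = 19.
Need 4ⁿ ≥ 19 ÷ (1134/685) = 13015/1134.
4¹ = 4 falls short of 13015/1134 but 4² = 16 reaches it, so n = 2.

2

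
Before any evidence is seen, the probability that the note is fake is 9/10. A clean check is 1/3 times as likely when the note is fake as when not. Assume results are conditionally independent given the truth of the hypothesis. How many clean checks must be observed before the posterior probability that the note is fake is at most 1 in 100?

Prior odds: 0.9 ÷ 0.1 = 9.
Likelihood ratio per clean check = 1/3.
Target posterior odds = 0.01/0.99 = 1/99.
Need 9 × (1/3)ⁿ ≤ 1/99, i.e. (1/3)ⁿ ≤ 1/891.
(1/3)⁶ = 1/729 is still above 1/891 but (1/3)⁷ = 1/2187 is at or below it, so n = 7.

7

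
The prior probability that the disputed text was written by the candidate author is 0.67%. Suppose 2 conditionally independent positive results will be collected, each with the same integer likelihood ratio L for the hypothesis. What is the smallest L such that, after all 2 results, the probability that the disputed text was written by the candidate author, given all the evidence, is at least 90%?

37

Prior odds = 0.0067/0.9933 = 67/9933.
Target odds = 0.9/0.1 = 9.
Need L² ≥ 9 ÷ (67/9933) = 89397/67.
36² = 1296 < 89397/67 ≤ 1369 = 37², so L = 37.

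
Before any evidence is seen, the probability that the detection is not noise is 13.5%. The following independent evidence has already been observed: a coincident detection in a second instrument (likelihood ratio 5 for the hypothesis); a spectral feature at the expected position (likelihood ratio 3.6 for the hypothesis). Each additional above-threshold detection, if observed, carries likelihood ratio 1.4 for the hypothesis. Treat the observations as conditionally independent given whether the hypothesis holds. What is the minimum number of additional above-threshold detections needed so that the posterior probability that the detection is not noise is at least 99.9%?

18

Prior odds = 0.135/0.865 = 27/173.
Combined Bayes factor of the evidence already in hand = 5 × 3.6 = 18.
Odds after that evidence = (27/173) × 18 = 486/173.
Target odds = 0.999/0.001 = 999.
Need 1.4ⁿ ≥ 999 ÷ (486/173) = 6401/18.
1.4¹⁷ ≈304.913 falls short of 6401/18 but 1.4¹⁸ ≈426.879 reaches it, so n = 18.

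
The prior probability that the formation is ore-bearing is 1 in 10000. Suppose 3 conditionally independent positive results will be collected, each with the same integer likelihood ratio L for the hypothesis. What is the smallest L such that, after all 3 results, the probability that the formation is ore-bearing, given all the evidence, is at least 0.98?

79

Prior odds = 0.0001/0.9999 = 1/9999.
Target odds = 0.98/0.02 = 49.
Need L³ ≥ 49 ÷ (1/9999) = 489951.
78³ = 474552 < 489951 ≤ 493039 = 79³, so L = 79.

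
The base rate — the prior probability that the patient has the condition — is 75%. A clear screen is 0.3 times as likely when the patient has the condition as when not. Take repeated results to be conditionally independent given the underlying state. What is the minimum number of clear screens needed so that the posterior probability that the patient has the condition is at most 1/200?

6

Prior odds = 0.75/0.25 = 3.
Likelihood ratio per clear screen = 0.3.
Target odds: 0.005 ÷ 0.995 = 1/199.
Need 3 × 0.3ⁿ ≤ 1/199, i.e. 0.3ⁿ ≤ 1/597.
0.3⁵ = 243/100000 is still above 1/597 but 0.3⁶ = 729/1000000 is at or below it, so n = 6.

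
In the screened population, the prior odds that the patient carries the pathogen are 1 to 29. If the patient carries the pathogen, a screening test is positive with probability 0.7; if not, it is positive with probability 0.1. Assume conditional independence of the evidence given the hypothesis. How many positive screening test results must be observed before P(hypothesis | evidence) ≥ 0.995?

Prior odds = 1/29.
Likelihood ratio of a positive = 0.7/0.1 = 7.
Target posterior odds = 0.995/0.005 = 199.
Need (1/29) × 7ⁿ ≥ 199, i.e. 7ⁿ ≥ 5771.
7⁴ = 2401 falls short of 5771 but 7⁵ = 16807 reaches it, so n = 5.

5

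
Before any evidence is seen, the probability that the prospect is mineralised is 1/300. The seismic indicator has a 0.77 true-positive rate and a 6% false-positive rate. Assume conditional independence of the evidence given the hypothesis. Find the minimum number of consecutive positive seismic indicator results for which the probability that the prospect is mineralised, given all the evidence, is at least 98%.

Prior odds = (1/300)/(299/300) = 1/299.
Likelihood ratio of a positive result = 0.77/0.06 = 77/6.
Target odds: 0.98 ÷ 0.02 = 49.
Need (1/299) × (77/6)ⁿ ≥ 49, i.e. (77/6)ⁿ ≥ 14651.
(77/6)³ = 456533/216 falls short of 14651 but (77/6)⁴ = 35153041/1296 reaches it, so n = 4.

4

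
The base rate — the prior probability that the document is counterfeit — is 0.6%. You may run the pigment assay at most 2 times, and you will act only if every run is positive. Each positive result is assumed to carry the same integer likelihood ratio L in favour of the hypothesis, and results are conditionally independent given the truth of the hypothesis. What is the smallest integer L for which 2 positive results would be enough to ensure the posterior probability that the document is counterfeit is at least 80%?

Prior odds = 0.006/0.994 = 3/497.
Target odds = 0.8/0.2 = 4.
Need L² ≥ 4 ÷ (3/497) = 1988/3.
25² = 625 < 1988/3 ≤ 676 = 26², so L = 26.

26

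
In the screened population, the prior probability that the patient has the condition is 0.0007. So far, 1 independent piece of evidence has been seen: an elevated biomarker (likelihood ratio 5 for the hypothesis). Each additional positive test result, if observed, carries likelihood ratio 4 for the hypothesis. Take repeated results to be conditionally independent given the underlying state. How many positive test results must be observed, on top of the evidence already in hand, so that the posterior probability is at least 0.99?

8

Prior odds = 0.0007/0.9993 = 7/9993.
Bayes factor of the evidence already in hand = 5.
Odds after that evidence = (7/9993) × 5 = 35/9993.
Target odds = 0.99/0.01 = 99.
Need 4ⁿ ≥ 99 ÷ (35/9993) = 989307/35.
4⁷ = 16384 falls short of 989307/35 but 4⁸ = 65536 reaches it, so n = 8.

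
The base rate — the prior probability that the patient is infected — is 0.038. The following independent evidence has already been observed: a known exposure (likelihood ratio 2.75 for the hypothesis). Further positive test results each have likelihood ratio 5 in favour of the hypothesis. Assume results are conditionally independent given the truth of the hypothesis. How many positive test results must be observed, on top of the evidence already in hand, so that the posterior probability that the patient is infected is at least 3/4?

Prior odds = 0.038/0.962 = 19/481.
Bayes factor of the evidence already in hand = 2.75.
Odds after that evidence = (19/481) × 2.75 = 209/1924.
Target odds = 0.75/0.25 = 3.
Need 5ⁿ ≥ 3 ÷ (209/1924) = 5772/209.
5² = 25 falls short of 5772/209 but 5³ = 125 reaches it, so n = 3.

3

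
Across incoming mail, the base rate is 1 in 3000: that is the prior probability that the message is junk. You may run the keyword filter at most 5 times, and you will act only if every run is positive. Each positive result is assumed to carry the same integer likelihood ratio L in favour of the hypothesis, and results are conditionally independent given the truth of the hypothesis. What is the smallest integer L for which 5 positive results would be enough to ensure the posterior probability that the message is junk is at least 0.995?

15

Prior odds = (1/3000)/(2999/3000) = 1/2999.
Target odds = 0.995/0.005 = 199.
Need L⁵ ≥ 199 ÷ (1/2999) = 596801.
14⁵ = 537824 < 596801 ≤ 759375 = 15⁵, so L = 15.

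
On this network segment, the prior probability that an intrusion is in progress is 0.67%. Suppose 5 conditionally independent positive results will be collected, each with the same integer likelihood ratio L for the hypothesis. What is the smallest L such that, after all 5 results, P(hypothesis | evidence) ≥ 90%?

Prior odds = 0.0067/0.9933 = 67/9933.
Target odds = 0.9/0.1 = 9.
Need L⁵ ≥ 9 ÷ (67/9933) = 89397/67.
4⁵ = 1024 < 89397/67 ≤ 3125 = 5⁵, so L = 5.

5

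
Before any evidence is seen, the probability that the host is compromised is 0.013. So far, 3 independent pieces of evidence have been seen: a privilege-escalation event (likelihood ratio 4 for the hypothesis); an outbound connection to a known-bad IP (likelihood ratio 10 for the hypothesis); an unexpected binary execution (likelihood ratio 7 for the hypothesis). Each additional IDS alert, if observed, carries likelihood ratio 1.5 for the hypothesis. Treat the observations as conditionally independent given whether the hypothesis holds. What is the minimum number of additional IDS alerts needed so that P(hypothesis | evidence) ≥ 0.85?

2

Prior odds = 0.013/0.987 = 13/987.
Combined Bayes factor of the evidence already in hand = 4 × 10 × 7 = 280.
Odds after that evidence = (13/987) × 280 = 520/141.
Target odds = 0.85/0.15 = 17/3.
Need 1.5ⁿ ≥ 17/3 ÷ (520/141) = 799/520.
1.5¹ = 1.5 falls short of 799/520 but 1.5² = 2.25 reaches it, so n = 2.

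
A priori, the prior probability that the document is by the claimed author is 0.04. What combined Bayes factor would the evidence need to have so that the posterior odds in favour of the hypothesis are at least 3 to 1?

Prior odds = 0.04/0.96 = 1/24.
Target odds = 3.
Required Bayes factor = 3 ÷ (1/24) = 72.

72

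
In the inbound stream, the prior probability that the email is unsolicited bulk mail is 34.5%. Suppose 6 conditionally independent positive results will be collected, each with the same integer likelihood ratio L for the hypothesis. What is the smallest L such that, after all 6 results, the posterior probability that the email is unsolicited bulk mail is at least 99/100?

3

Prior odds = 0.345/0.655 = 69/131.
Target odds = 0.99/0.01 = 99.
Need L⁶ ≥ 99 ÷ (69/131) = 4323/23.
2⁶ = 64 < 4323/23 ≤ 729 = 3⁶, so L = 3.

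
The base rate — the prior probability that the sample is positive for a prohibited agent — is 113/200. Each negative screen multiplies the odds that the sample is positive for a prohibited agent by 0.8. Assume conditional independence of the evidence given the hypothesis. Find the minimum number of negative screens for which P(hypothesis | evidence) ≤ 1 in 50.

19

Prior odds = 0.565/0.435 = 113/87.
Likelihood ratio per negative screen = 0.8.
Target odds: 0.02 ÷ 0.98 = 1/49.
Need (113/87) × 0.8ⁿ ≤ 1/49, i.e. 0.8ⁿ ≤ 87/5537.
0.8¹⁸ ≈0.0180144 is still above 87/5537 but 0.8¹⁹ ≈0.0144115 is at or below it, so n = 19.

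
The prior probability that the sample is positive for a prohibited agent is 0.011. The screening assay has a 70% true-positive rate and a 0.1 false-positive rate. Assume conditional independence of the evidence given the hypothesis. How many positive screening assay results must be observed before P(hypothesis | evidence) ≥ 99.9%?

Prior odds: 0.011 ÷ 0.989 = 11/989.
Likelihood ratio of a positive result = 0.7/0.1 = 7.
Target posterior odds = 0.999/0.001 = 999.
Need (11/989) × 7ⁿ ≥ 999, i.e. 7ⁿ ≥ 988011/11.
7⁵ = 16807 falls short of 988011/11 but 7⁶ = 117649 reaches it, so n = 6.

6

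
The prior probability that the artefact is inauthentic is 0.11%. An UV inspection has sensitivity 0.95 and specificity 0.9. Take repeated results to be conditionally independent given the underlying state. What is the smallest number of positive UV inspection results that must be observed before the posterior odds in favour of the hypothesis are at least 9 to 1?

5

Prior odds: 0.0011 ÷ 0.9989 = 11/9989.
False-positive rate = 1 − 0.9 = 0.1; likelihood ratio of a positive = 0.95/0.1 = 9.5.
Target odds = 9.
Require 9.5ⁿ ≥ 9 ÷ (11/9989) = 89901/11.
9.5⁴ = 8145.0625 falls short of 89901/11 but 9.5⁵ = 77378.09375 reaches it, so n = 5.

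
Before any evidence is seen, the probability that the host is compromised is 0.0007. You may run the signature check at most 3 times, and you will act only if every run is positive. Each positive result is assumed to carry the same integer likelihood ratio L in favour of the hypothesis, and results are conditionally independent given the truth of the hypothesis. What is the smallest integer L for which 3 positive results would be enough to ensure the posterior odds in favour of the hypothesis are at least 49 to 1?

Prior odds = 0.0007/0.9993 = 7/9993.
Target odds = 49.
Need L³ ≥ 49 ÷ (7/9993) = 69951.
41³ = 68921 < 69951 ≤ 74088 = 42³, so L = 42.

42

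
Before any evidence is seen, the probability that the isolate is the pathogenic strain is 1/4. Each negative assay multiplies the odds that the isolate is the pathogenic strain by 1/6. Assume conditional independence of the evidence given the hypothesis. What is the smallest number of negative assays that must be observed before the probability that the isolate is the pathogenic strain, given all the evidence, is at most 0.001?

4

Prior odds = 0.25/0.75 = 1/3.
Likelihood ratio per negative assay = 1/6.
Target posterior odds = 0.001/0.999 = 1/999.
Need (1/3) × (1/6)ⁿ ≤ 1/999, i.e. (1/6)ⁿ ≤ 1/333.
(1/6)³ = 1/216 is still above 1/333 but (1/6)⁴ = 1/1296 is at or below it, so n = 4.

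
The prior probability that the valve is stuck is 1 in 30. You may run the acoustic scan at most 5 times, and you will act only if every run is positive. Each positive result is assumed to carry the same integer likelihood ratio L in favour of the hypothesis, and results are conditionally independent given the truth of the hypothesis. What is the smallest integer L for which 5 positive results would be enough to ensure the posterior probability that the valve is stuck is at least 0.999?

8

Prior odds = (1/30)/(29/30) = 1/29.
Target odds = 0.999/0.001 = 999.
Need L⁵ ≥ 999 ÷ (1/29) = 28971.
7⁵ = 16807 < 28971 ≤ 32768 = 8⁵, so L = 8.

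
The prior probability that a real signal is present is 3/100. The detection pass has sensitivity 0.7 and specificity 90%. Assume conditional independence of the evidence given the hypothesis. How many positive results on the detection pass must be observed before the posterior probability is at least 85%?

3

Prior odds = 0.03/0.97 = 3/97.
False-positive rate = 1 − 0.9 = 0.1; likelihood ratio of a positive = 0.7/0.1 = 7.
Target posterior odds = 0.85/0.15 = 17/3.
Require 7ⁿ ≥ 17/3 ÷ (3/97) = 1649/9.
7² = 49 falls short of 1649/9 but 7³ = 343 reaches it, so n = 3.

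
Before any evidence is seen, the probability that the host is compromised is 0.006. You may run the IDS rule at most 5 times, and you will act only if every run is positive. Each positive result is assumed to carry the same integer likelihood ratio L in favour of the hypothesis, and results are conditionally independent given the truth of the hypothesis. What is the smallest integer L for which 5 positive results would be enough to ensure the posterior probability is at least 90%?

5

Prior odds = 0.006/0.994 = 3/497.
Target odds = 0.9/0.1 = 9.
Need L⁵ ≥ 9 ÷ (3/497) = 1491.
4⁵ = 1024 < 1491 ≤ 3125 = 5⁵, so L = 5.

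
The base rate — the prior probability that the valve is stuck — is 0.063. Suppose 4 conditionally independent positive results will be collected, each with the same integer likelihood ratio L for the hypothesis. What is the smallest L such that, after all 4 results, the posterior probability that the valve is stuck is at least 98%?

6

Prior odds = 0.063/0.937 = 63/937.
Target odds = 0.98/0.02 = 49.
Need L⁴ ≥ 49 ÷ (63/937) = 6559/9.
5⁴ = 625 < 6559/9 ≤ 1296 = 6⁴, so L = 6.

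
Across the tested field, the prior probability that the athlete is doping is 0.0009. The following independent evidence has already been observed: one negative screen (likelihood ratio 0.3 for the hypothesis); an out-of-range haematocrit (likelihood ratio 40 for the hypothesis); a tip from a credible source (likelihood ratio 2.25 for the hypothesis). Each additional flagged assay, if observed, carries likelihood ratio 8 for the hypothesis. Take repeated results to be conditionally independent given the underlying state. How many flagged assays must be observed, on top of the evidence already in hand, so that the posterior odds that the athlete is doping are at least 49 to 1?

Prior odds = 0.0009/0.9991 = 9/9991.
Combined Bayes factor of the evidence already in hand = 0.3 × 40 × 2.25 = 27.
Odds after that evidence = (9/9991) × 27 = 243/9991.
Target odds = 49.
Need 8ⁿ ≥ 49 ÷ (243/9991) = 489559/243.
8³ = 512 falls short of 489559/243 but 8⁴ = 4096 reaches it, so n = 4.

4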